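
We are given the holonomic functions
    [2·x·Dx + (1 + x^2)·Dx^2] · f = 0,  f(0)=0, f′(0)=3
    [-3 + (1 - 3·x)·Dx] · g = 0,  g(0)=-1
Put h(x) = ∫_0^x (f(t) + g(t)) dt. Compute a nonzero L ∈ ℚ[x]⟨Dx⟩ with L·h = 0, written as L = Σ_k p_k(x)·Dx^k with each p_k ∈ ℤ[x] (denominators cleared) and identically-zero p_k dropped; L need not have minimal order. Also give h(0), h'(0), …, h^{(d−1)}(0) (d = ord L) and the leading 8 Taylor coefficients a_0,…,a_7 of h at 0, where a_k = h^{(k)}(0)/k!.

L = (6 - 72·x - 18·x^2)·Dx^2 + (-28 + 6·x - 60·x^2 - 18·x^3)·Dx^3 + (3 - 8·x - 8·x^3 - 3·x^4)·Dx^4  (order 4).
h: a_k = 0, -1, 0, -3, -7, -81/5, -202/5, -729/7, …
ICs: h(0) = 0, h′(0) = -1, h′′(0) = 0, h′′′(0) = -18.

f: a_k = 0, 3, 0, -1, 0, 3/5, 0, -3/7, …
g: a_k = -1, -3, -9, -27, -81, -243, -729, -2187, …
Weyl lclm of L_f,L_g ⇒ L₀ (ord ≤ 3).
h=∫h₀ ⇒ L = L₀·Dx.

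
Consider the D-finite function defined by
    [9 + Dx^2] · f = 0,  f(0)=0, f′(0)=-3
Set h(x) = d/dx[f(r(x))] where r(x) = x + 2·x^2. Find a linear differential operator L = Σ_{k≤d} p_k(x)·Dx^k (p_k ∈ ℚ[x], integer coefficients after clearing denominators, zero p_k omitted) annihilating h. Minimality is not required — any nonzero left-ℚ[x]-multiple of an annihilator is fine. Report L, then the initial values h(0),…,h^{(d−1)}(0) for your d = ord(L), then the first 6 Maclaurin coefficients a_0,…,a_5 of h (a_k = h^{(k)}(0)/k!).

L = (57 + 144·x + 864·x^2 + 2304·x^3 + 2304·x^4) + (-12 - 48·x)·Dx + (1 + 8·x + 16·x^2)·Dx^2  (order 2).
h: a_k = -3, -12, 27/2, 108, 2079/8, 189/2, …
ICs: h(0) = -3, h′(0) = -12.

f: a_k = 0, -3, 0, 9/2, 0, -81/40, …
Change of var in L_f (x↦r) gives L₀.
h₀' ⇒ L via d/dx closure of L₀.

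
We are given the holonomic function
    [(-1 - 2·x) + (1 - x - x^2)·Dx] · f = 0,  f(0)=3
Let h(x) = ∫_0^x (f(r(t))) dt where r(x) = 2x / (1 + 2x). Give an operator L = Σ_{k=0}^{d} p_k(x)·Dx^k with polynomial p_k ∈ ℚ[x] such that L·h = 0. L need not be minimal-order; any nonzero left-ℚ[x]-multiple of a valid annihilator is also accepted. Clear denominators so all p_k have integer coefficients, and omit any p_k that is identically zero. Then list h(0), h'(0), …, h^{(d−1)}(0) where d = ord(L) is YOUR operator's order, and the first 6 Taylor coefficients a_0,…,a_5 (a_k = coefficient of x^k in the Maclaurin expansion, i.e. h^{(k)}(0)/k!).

L = (2 + 12·x)·Dx + (-1 - 4·x + 8·x^3)·Dx^2  (order 2).
h: a_k = 0, 3, 3, 4, 0, 48/5, …
ICs: h(0) = 0, h′(0) = 3.

f: a_k = 3, 3, 6, 9, 15, 24, …
f∘r: x↦r, Dx↦Dx/r' in L_f ⇒ L₀.
Integrate: L := L₀·Dx.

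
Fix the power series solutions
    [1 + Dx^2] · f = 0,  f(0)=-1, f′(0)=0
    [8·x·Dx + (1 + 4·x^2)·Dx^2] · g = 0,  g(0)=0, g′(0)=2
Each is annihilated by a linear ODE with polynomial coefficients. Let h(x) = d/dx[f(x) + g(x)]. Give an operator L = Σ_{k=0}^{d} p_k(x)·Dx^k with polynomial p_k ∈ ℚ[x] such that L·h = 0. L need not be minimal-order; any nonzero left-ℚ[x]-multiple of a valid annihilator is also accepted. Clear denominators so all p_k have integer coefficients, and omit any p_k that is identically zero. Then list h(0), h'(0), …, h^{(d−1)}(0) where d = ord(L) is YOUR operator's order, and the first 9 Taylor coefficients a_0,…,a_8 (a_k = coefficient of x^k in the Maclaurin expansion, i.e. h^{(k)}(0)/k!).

f: a_k = -1, 0, 1/2, 0, -1/24, 0, 1/720, 0, -1/40320, …
g: a_k = 0, 2, 0, -8/3, 0, 32/5, 0, -128/7, 0, …
L₀ := lclm(L_f,L_g); ord L₀ ≤ 2+2.
Differentiate: ansatz ord ≤ ord L₀ ⇒ L.
L = (-376·x + 1600·x^3 + 128·x^5) + (-7 + 76·x^2 + 432·x^4 + 64·x^6)·Dx + (-376·x + 1600·x^3 + 128·x^5)·Dx^2 + (-7 + 76·x^2 + 432·x^4 + 64·x^6)·Dx^3  (order 3).
h: a_k = 2, 1, -8, -1/6, 32, 1/120, -128, -1/5040, 512, …
ICs: h(0) = 2, h′(0) = 1, h′′(0) = -16.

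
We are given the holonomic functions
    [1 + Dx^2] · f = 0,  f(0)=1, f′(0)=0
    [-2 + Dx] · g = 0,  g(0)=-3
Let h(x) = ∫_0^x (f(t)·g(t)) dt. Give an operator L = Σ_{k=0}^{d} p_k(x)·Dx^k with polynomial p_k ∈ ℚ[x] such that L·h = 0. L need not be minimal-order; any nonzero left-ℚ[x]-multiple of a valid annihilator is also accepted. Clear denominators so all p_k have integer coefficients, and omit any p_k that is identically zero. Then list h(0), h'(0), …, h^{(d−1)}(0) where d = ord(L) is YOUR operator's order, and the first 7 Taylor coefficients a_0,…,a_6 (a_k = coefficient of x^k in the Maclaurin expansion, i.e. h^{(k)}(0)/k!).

L = 5·Dx - 4·Dx^2 + Dx^3  (order 3).
h: a_k = 0, -3, -3, -3/2, -1/4, 7/40, 19/120, …
ICs: h(0) = 0, h′(0) = -3, h′′(0) = -6.

f: a_k = 1, 0, -1/2, 0, 1/24, 0, -1/720, …
g: a_k = -3, -6, -6, -4, -2, -4/5, -4/15, …
f·g: L₀ = L_f ⊗_s L_g, ord ≤ 2·1.
h=∫₀ˣh₀: take L = L₀·Dx.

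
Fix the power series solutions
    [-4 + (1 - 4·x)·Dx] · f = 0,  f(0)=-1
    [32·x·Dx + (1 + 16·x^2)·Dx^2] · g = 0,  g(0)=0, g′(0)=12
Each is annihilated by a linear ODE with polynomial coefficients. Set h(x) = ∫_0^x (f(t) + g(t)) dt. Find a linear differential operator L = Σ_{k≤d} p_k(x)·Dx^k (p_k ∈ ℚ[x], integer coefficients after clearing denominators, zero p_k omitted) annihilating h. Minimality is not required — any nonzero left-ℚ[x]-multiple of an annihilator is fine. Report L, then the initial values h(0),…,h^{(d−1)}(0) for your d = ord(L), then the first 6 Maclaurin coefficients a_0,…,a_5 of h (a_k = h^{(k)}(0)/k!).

L = (-32 + 512·x + 1536·x^2)·Dx^2 + (16 - 32·x + 256·x^2 + 1536·x^3)·Dx^3 + (-1 + 256·x^4)·Dx^4  (order 4).
h: a_k = 0, -1, 4, -16/3, -32, -256/5, …
ICs: h(0) = 0, h′(0) = -1, h′′(0) = 8, h′′′(0) = -32.

f: a_k = -1, -4, -16, -64, -256, -1024, …
g: a_k = 0, 12, 0, -64, 0, 3072/5, …
L₀ := lclm(L_f,L_g); ord L₀ ≤ 1+2.
h=∫₀ˣh₀: take L = L₀·Dx.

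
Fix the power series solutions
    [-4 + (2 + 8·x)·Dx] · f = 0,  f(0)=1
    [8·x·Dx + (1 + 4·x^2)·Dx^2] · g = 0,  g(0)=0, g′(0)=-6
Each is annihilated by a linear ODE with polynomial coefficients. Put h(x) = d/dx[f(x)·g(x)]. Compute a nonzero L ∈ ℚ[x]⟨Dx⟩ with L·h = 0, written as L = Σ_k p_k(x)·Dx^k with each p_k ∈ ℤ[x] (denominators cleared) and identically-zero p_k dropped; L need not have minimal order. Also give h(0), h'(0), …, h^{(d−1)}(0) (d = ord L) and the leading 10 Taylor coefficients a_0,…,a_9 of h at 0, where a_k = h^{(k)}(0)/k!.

f: a_k = 1, 2, -2, 4, -10, 28, -84, 264, -858, 2860, …
g: a_k = 0, -6, 0, 8, 0, -96/5, 0, 384/7, 0, -512/3, …
Product ⇒ symmetric product L₀, ord ≤ 2.
h=h₀': d/dx-closure on L₀ ⇒ L.
L = (-4 + 160·x + 320·x^2 - 384·x^3 - 192·x^4) + (16 + 120·x + 432·x^2 + 544·x^3 - 1344·x^4 - 768·x^5)·Dx + (3 + 20·x + 24·x^2 - 16·x^3 - 16·x^4 - 384·x^5 - 256·x^6)·Dx^2  (order 2).
h: a_k = -6, -24, 60, -32, 124, -5232/5, 18104/5, -371584/35, 276420/7, -3298576/21, …
ICs: h(0) = -6, h′(0) = -24.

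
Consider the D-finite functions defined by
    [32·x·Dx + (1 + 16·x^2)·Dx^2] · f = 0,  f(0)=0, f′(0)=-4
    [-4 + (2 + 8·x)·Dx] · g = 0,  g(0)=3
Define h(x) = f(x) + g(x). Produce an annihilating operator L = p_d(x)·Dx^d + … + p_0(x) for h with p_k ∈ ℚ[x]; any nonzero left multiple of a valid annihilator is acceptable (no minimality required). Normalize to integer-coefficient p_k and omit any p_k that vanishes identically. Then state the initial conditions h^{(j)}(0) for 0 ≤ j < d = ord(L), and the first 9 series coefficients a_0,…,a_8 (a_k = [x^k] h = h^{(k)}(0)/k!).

L = (-32 - 320·x + 1536·x^2 + 3072·x^3)·Dx + (-22 - 128·x + 320·x^2 + 6144·x^3 + 10752·x^4)·Dx^2 + (-1 + 12·x + 96·x^2 + 384·x^3 + 1792·x^4 + 3072·x^5)·Dx^3  (order 3).
h: a_k = 3, 2, -6, 100/3, -30, -604/5, -252, 21928/7, -2574, …
ICs: h(0) = 3, h′(0) = 2, h′′(0) = -12.

f: a_k = 0, -4, 0, 64/3, 0, -1024/5, 0, 16384/7, 0, …
g: a_k = 3, 6, -6, 12, -30, 84, -252, 792, -2574, …
Weyl lclm of L_f,L_g ⇒ L₀ (ord ≤ 3).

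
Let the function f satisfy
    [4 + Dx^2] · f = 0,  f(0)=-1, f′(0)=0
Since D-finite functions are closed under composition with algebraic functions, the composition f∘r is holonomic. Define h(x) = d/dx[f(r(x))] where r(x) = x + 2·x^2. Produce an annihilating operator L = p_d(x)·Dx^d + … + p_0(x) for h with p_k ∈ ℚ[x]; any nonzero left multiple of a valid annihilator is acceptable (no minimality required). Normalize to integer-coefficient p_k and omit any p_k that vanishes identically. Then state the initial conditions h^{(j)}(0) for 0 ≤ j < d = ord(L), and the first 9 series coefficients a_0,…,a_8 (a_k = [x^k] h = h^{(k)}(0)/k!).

L = (52 + 64·x + 384·x^2 + 1024·x^3 + 1024·x^4) + (-12 - 48·x)·Dx + (1 + 8·x + 16·x^2)·Dx^2  (order 2).
h: a_k = 0, 4, 24, 88/3, -80/3, -1432/15, -2128/15, -13456/315, 4448/35, …
ICs: h(0) = 0, h′(0) = 4.

f: a_k = -1, 0, 2, 0, -2/3, 0, 4/45, 0, -2/315, …
f∘r: x↦r, Dx↦Dx/r' in L_f ⇒ L₀.
h=h₀': d/dx-closure on L₀ ⇒ L.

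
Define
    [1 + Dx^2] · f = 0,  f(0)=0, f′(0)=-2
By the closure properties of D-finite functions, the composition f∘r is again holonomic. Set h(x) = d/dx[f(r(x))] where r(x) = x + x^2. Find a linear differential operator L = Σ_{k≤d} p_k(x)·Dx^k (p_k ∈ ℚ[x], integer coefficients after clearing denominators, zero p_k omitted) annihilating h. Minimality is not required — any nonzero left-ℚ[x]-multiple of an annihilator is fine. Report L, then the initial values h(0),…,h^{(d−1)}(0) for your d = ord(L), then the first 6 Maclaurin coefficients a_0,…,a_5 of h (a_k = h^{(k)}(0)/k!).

f: a_k = 0, -2, 0, 1/3, 0, -1/60, …
h₀=f(r): pull back L_f along r ⇒ L₀.
h=h₀': d/dx-closure on L₀ ⇒ L.
L = (13 + 8·x + 24·x^2 + 32·x^3 + 16·x^4) + (-6 - 12·x)·Dx + (1 + 4·x + 4·x^2)·Dx^2  (order 2).
h: a_k = -2, -4, 1, 4, 59/12, 3/2, …
ICs: h(0) = -2, h′(0) = -4.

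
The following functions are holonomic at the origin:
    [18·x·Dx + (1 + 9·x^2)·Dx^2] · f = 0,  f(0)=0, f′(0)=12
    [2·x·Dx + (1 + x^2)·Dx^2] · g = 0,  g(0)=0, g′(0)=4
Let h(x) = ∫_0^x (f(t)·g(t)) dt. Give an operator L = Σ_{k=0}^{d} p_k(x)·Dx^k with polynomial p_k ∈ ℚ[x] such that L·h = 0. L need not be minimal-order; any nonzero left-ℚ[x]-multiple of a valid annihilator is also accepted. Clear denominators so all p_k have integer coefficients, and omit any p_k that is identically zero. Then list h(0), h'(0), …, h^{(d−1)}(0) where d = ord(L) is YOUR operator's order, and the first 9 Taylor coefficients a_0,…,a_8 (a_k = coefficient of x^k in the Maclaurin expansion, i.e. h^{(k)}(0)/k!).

L = (-216·x - 3600·x^3 - 5184·x^5 + 6480·x^7 + 17496·x^9)·Dx^2 + (-40 - 1452·x^2 - 6480·x^4 - 4536·x^6 + 22680·x^8 + 26244·x^10)·Dx^3 + (-80·x - 980·x^3 - 2160·x^5 + 2952·x^7 + 12960·x^9 + 8748·x^11)·Dx^4 + (-1 - 20·x^2 - 109·x^4 + 981·x^8 + 1620·x^10 + 729·x^12)·Dx^5  (order 5).
h: a_k = 0, 0, 0, 16, 0, -32, 0, 4176/35, 0, …
ICs: h(0) = 0, h′(0) = 0, h′′(0) = 0, h′′′(0) = 96, h′′′′(0) = 0.

f: a_k = 0, 12, 0, -36, 0, 972/5, 0, -8748/7, 0, …
g: a_k = 0, 4, 0, -4/3, 0, 4/5, 0, -4/7, 0, …
h₀=f·g: eliminate ⇒ L₀, order ≤ 2·2.
Integrate: L := L₀·Dx.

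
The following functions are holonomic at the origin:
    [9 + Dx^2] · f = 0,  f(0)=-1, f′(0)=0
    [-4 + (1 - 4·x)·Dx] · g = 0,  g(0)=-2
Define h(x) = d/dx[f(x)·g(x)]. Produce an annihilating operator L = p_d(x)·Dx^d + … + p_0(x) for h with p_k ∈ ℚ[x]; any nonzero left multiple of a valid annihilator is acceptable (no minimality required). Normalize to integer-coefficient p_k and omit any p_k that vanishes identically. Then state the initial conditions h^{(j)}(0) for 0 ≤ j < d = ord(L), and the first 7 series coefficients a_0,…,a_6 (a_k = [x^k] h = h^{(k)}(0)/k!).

L = (-23 - 72·x + 144·x^2) + (-8 + 32·x)·Dx + (1 - 8·x + 16·x^2)·Dx^2  (order 2).
h: a_k = 8, 46, 276, 1499, 7495, 719277/20, 1678313/10, …
ICs: h(0) = 8, h′(0) = 46.

f: a_k = -1, 0, 9/2, 0, -27/8, 0, 81/80, …
g: a_k = -2, -8, -32, -128, -512, -2048, -8192, …
f·g: L₀ = L_f ⊗_s L_g, ord ≤ 2·1.
Derive L from L₀ (diff closure).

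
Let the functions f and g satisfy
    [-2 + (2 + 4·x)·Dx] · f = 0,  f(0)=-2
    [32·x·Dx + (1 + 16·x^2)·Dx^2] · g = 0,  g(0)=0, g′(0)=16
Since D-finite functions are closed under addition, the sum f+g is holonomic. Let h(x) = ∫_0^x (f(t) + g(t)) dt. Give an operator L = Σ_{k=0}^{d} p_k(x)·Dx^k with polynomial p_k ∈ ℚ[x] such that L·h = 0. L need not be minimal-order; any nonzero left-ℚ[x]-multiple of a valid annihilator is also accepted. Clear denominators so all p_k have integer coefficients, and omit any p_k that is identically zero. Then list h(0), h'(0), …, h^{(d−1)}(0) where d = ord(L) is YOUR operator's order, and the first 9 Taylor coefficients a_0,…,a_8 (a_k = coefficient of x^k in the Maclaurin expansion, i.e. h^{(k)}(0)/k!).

f: a_k = -2, -2, 1, -1, 5/4, -7/4, 21/8, -33/8, 429/64, …
g: a_k = 0, 16, 0, -256/3, 0, 4096/5, 0, -65536/7, 0, …
Weyl lclm of L_f,L_g ⇒ L₀ (ord ≤ 3).
h=∫₀ˣh₀: take L = L₀·Dx.
L = (-32 - 160·x + 1536·x^2 + 1536·x^3)·Dx^2 + (-35 - 128·x + 1312·x^2 + 6144·x^3 + 5376·x^4)·Dx^3 + (-1 + 30·x + 96·x^2 + 576·x^3 + 1792·x^4 + 1536·x^5)·Dx^4  (order 4).
h: a_k = 0, -2, 7, 1/3, -259/12, 1/4, 16349/120, 3/8, -524519/448, …
ICs: h(0) = 0, h′(0) = -2, h′′(0) = 14, h′′′(0) = 2.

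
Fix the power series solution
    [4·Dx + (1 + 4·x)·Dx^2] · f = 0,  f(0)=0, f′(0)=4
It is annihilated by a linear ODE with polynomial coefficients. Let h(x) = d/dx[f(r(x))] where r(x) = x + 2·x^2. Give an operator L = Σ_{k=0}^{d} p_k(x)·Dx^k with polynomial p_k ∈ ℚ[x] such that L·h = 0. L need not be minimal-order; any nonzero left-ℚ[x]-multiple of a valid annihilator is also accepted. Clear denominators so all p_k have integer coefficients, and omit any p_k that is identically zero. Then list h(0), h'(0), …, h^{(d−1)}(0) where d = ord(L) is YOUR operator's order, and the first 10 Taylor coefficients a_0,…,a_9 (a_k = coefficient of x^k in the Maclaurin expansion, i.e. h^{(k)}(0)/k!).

f: a_k = 0, 4, -8, 64/3, -64, 1024/5, -2048/3, 16384/7, -8192, 262144/9, …
Change of var in L_f (x↦r) gives L₀.
h₀' ⇒ L via d/dx closure of L₀.
L = (16·x + 32·x^2) + (1 + 8·x + 24·x^2 + 32·x^3)·Dx  (order 1).
h: a_k = 4, 0, -32, 128, -256, 0, 2048, -8192, 16384, 0, …
ICs: h(0) = 4.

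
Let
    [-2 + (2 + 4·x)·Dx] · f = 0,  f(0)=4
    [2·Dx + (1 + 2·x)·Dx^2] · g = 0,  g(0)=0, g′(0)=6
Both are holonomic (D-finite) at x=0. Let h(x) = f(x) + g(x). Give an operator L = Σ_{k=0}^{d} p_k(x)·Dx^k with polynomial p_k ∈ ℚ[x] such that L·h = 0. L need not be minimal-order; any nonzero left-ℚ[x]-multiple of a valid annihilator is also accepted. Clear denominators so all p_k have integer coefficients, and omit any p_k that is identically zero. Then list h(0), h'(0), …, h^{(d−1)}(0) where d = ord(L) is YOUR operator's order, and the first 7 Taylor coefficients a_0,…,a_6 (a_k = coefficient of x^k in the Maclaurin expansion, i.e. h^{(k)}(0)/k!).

L = 2·Dx + (5 + 10·x)·Dx^2 + (1 + 4·x + 4·x^2)·Dx^3  (order 3).
h: a_k = 4, 10, -8, 10, -29/2, 227/10, -149/4, …
ICs: h(0) = 4, h′(0) = 10, h′′(0) = -16.

f: a_k = 4, 4, -2, 2, -5/2, 7/2, -21/4, …
g: a_k = 0, 6, -6, 8, -12, 96/5, -32, …
L₀ := lclm(L_f,L_g); ord L₀ ≤ 1+2.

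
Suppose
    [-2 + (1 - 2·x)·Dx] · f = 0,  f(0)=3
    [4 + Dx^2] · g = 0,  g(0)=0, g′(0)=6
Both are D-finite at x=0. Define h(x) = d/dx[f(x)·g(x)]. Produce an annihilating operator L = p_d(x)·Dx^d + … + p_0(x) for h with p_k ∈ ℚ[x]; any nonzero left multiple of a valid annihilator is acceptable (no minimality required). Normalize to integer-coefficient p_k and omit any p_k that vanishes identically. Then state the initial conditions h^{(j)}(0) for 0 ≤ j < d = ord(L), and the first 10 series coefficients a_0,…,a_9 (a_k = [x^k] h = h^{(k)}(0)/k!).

L = (-4 - 16·x + 16·x^2) + (-4 + 8·x)·Dx + (1 - 4·x + 4·x^2)·Dx^2  (order 2).
h: a_k = 18, 72, 180, 480, 1212, 14544/5, 33928/5, 542848/35, 1221412/35, 4885648/63, …
ICs: h(0) = 18, h′(0) = 72.

f: a_k = 3, 6, 12, 24, 48, 96, 192, 384, 768, 1536, …
g: a_k = 0, 6, 0, -4, 0, 4/5, 0, -8/105, 0, 4/945, …
h₀=f·g: eliminate ⇒ L₀, order ≤ 1·2.
h₀' ⇒ L via d/dx closure of L₀.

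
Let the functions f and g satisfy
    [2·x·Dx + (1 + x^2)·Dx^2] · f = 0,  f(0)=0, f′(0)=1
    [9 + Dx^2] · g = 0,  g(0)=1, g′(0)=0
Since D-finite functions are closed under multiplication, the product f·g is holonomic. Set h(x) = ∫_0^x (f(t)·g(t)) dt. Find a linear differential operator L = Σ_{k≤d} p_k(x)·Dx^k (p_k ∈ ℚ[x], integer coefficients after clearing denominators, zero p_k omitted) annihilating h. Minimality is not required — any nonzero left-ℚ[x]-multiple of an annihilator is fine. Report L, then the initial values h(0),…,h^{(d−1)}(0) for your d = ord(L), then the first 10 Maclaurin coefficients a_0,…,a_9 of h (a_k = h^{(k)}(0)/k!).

L = (1170 + 3834·x^2 + 4779·x^4 + 2916·x^6 + 729·x^8)·Dx + (396·x + 1044·x^3 + 972·x^5 + 324·x^7)·Dx^2 + (220 + 768·x^2 + 1026·x^4 + 648·x^6 + 162·x^8)·Dx^3 + (44·x + 116·x^3 + 108·x^5 + 36·x^7)·Dx^4 + (10 + 38·x^2 + 55·x^4 + 36·x^6 + 9·x^8)·Dx^5  (order 5).
h: a_k = 0, 0, 1/2, 0, -29/24, 0, 203/240, 0, -1781/4480, 0, …
ICs: h(0) = 0, h′(0) = 0, h′′(0) = 1, h′′′(0) = 0, h′′′′(0) = -29.

f: a_k = 0, 1, 0, -1/3, 0, 1/5, 0, -1/7, 0, 1/9, …
g: a_k = 1, 0, -9/2, 0, 27/8, 0, -81/80, 0, 729/4480, 0, …
L₀ := L_f ⊗_s L_g (sym. prod.), ord ≤ 4.
Integrate: L := L₀·Dx.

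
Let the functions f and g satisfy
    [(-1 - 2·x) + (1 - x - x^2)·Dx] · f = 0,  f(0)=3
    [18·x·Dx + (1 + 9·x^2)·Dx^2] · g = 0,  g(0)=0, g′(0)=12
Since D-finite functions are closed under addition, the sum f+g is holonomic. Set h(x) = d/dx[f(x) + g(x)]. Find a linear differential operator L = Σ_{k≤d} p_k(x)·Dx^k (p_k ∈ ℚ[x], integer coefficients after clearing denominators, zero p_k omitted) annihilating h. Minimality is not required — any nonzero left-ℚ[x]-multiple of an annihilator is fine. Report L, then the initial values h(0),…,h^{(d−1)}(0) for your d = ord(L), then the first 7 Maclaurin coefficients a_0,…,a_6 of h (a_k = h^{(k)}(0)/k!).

L = (-36 + 144·x + 1440·x^2 + 2376·x^3 + 3186·x^4 + 486·x^6) + (18 + 24·x - 108·x^2 + 444·x^3 + 2313·x^4 + 2178·x^5 + 243·x^6 + 486·x^7)·Dx + (-2 - 10·x - 34·x^2 - 48·x^3 - 123·x^4 + 387·x^5 + 198·x^6 + 81·x^7 + 81·x^8)·Dx^2  (order 2).
h: a_k = 15, 12, -81, 60, 1092, 234, -8307, …
ICs: h(0) = 15, h′(0) = 12.

f: a_k = 3, 3, 6, 9, 15, 24, 39, …
g: a_k = 0, 12, 0, -36, 0, 972/5, 0, …
Weyl lclm of L_f,L_g ⇒ L₀ (ord ≤ 3).
Differentiate: ansatz ord ≤ ord L₀ ⇒ L.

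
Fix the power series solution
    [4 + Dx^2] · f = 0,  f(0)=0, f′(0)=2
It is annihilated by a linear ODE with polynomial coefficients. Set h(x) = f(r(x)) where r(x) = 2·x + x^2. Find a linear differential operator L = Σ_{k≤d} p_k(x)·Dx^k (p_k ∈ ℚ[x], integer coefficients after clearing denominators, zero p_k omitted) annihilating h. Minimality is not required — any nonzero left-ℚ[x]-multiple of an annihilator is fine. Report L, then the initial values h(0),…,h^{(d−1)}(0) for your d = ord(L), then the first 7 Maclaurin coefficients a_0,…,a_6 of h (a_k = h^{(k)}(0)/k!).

L = (16 + 48·x + 48·x^2 + 16·x^3) - Dx + (1 + x)·Dx^2  (order 2).
h: a_k = 0, 4, 2, -32/3, -16, 8/15, 20, …
ICs: h(0) = 0, h′(0) = 4.

f: a_k = 0, 2, 0, -4/3, 0, 4/15, 0, …
Substitute x→r, Dx→(1/r')Dx; clear ⇒ L₀.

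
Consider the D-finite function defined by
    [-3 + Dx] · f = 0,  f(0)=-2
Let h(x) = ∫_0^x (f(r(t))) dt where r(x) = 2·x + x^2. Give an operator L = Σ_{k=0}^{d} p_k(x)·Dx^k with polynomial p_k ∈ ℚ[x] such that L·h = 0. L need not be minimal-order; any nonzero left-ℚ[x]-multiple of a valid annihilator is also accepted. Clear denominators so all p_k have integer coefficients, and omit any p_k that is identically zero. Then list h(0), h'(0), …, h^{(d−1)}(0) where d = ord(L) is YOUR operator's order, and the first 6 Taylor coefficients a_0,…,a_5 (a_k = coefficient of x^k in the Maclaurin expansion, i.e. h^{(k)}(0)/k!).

f: a_k = -2, -6, -9, -9, -27/4, -81/20, …
f∘r: x↦r, Dx↦Dx/r' in L_f ⇒ L₀.
h=∫₀ˣh₀: take L = L₀·Dx.
L = (-6 - 6·x)·Dx + Dx^2  (order 2).
h: a_k = 0, -2, -6, -14, -27, -45, …
ICs: h(0) = 0, h′(0) = -2.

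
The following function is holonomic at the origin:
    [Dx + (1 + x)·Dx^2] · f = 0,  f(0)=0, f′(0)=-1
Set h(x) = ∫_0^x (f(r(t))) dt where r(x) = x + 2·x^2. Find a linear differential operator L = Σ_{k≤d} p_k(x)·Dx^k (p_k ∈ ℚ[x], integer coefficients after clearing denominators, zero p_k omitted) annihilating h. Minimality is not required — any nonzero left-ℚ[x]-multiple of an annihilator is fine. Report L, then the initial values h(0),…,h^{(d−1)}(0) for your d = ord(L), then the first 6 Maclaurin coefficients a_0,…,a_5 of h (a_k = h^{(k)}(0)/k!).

L = (-3 + 4·x + 8·x^2)·Dx^2 + (1 + 5·x + 6·x^2 + 8·x^3)·Dx^3  (order 3).
h: a_k = 0, 0, -1/2, -1/2, 5/12, 1/20, …
ICs: h(0) = 0, h′(0) = 0, h′′(0) = -1.

f: a_k = 0, -1, 1/2, -1/3, 1/4, -1/5, …
Substitute x→r, Dx→(1/r')Dx; clear ⇒ L₀.
h=∫h₀ ⇒ L = L₀·Dx.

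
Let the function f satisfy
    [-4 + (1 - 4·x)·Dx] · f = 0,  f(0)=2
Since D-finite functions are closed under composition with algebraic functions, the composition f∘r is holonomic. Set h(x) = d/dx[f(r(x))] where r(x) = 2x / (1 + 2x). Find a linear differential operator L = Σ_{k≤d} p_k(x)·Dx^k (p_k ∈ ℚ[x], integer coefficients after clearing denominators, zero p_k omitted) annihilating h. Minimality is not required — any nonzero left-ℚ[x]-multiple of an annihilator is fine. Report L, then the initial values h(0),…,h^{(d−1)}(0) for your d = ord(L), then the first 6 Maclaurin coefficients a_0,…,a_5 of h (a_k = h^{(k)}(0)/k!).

f: a_k = 2, 8, 32, 128, 512, 2048, …
Change of var in L_f (x↦r) gives L₀.
h=h₀': d/dx-closure on L₀ ⇒ L.
L = 12 + (-1 + 6·x)·Dx  (order 1).
h: a_k = 16, 192, 1728, 13824, 103680, 746496, …
ICs: h(0) = 16.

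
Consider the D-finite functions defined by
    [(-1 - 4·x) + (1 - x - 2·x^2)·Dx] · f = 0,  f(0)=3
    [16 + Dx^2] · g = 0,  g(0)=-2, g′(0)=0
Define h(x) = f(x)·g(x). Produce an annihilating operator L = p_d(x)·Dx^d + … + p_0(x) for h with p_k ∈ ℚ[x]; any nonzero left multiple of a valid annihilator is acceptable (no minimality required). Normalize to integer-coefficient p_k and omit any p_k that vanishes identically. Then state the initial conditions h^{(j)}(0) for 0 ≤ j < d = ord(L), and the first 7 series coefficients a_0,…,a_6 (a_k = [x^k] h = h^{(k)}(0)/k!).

L = (-12 + 16·x + 32·x^2) + (2 + 8·x)·Dx + (-1 + x + 2·x^2)·Dx^2  (order 2).
h: a_k = -6, -6, 30, 18, 14, 50, 1682/15, …
ICs: h(0) = -6, h′(0) = -6.

f: a_k = 3, 3, 9, 15, 33, 63, 129, …
g: a_k = -2, 0, 16, 0, -64/3, 0, 512/45, …
f·g: L₀ = L_f ⊗_s L_g, ord ≤ 1·2.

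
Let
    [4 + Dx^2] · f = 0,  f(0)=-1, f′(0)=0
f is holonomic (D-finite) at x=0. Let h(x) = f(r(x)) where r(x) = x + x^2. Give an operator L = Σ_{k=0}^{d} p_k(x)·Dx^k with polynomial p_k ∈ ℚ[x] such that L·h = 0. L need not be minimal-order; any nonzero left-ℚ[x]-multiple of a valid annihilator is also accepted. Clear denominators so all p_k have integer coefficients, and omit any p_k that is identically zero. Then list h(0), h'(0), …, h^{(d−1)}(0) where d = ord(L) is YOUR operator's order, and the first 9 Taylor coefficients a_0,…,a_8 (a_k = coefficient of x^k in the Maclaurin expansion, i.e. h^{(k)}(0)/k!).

L = (4 + 24·x + 48·x^2 + 32·x^3) - 2·Dx + (1 + 2·x)·Dx^2  (order 2).
h: a_k = -1, 0, 2, 4, 4/3, -8/3, -176/45, -32/15, 208/315, …
ICs: h(0) = -1, h′(0) = 0.

f: a_k = -1, 0, 2, 0, -2/3, 0, 4/45, 0, -2/315, …
f∘r: x↦r, Dx↦Dx/r' in L_f ⇒ L₀.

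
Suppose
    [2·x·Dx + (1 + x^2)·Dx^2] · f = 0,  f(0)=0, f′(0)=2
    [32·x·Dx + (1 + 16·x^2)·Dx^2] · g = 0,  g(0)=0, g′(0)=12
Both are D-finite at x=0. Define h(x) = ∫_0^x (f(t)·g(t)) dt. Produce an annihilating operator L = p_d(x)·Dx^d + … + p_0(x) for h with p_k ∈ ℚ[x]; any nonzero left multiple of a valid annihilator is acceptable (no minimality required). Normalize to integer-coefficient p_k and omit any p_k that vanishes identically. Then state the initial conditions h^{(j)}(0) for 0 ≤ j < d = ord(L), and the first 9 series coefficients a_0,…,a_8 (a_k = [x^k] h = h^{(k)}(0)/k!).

L = (-384·x - 10880·x^3 - 16384·x^5 + 34816·x^7 + 98304·x^9)·Dx^2 + (-68 - 3916·x^2 - 19584·x^4 - 14336·x^6 + 121856·x^8 + 147456·x^10)·Dx^3 + (-136·x - 2632·x^3 - 6528·x^5 + 16448·x^7 + 69632·x^9 + 49152·x^11)·Dx^4 + (-1 - 34·x^2 - 305·x^4 + 4880·x^8 + 8704·x^10 + 4096·x^12)·Dx^5  (order 5).
h: a_k = 0, 0, 0, 8, 0, -136/5, 0, 19144/105, 0, …
ICs: h(0) = 0, h′(0) = 0, h′′(0) = 0, h′′′(0) = 48, h′′′′(0) = 0.

f: a_k = 0, 2, 0, -2/3, 0, 2/5, 0, -2/7, 0, …
g: a_k = 0, 12, 0, -64, 0, 3072/5, 0, -49152/7, 0, …
Product ⇒ symmetric product L₀, ord ≤ 4.
∫: right-multiply L₀ by Dx.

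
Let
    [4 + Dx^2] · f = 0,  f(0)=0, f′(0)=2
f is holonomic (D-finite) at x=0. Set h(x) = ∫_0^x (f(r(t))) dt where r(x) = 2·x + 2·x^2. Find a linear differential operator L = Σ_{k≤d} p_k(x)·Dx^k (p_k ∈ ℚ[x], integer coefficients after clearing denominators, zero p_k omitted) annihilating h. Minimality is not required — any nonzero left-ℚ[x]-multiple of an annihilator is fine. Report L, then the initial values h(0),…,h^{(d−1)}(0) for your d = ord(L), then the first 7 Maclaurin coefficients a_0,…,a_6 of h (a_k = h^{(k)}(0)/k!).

f: a_k = 0, 2, 0, -4/3, 0, 4/15, 0, …
Change of var in L_f (x↦r) gives L₀.
h=∫₀ˣh₀: take L = L₀·Dx.
L = (16 + 96·x + 192·x^2 + 128·x^3)·Dx - 2·Dx^2 + (1 + 2·x)·Dx^3  (order 3).
h: a_k = 0, 0, 2, 4/3, -8/3, -32/5, -176/45, …
ICs: h(0) = 0, h′(0) = 0, h′′(0) = 4.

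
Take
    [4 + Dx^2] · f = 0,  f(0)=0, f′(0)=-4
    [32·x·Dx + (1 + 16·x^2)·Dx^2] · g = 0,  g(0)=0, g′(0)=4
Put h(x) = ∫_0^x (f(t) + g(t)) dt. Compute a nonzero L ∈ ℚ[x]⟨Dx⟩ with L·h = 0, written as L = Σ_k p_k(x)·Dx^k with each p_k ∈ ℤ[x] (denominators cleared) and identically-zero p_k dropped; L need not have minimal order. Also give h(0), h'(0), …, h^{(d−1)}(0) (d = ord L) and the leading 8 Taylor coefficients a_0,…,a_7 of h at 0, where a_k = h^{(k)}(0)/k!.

f: a_k = 0, -4, 0, 8/3, 0, -8/15, 0, 16/315, …
g: a_k = 0, 4, 0, -64/3, 0, 1024/5, 0, -16384/7, …
L₀ := lclm(L_f,L_g); ord L₀ ≤ 2+2.
h=∫₀ˣh₀: take L = L₀·Dx.
L = (-6016·x + 102400·x^3 + 32768·x^5)·Dx^2 + (-28 + 1216·x^2 + 27648·x^4 + 16384·x^6)·Dx^3 + (-1504·x + 25600·x^3 + 8192·x^5)·Dx^4 + (-7 + 304·x^2 + 6912·x^4 + 4096·x^6)·Dx^5  (order 5).
h: a_k = 0, 0, 0, 0, -14/3, 0, 1532/45, 0, …
ICs: h(0) = 0, h′(0) = 0, h′′(0) = 0, h′′′(0) = 0, h′′′′(0) = -112.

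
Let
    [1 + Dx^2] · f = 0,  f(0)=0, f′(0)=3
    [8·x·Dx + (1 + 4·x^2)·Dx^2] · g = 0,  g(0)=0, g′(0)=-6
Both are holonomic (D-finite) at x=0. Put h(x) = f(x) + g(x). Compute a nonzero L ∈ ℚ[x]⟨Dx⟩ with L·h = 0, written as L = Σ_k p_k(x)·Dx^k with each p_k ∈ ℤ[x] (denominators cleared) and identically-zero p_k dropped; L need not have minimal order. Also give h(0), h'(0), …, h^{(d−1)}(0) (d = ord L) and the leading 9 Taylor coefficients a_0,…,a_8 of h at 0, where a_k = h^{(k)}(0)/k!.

f: a_k = 0, 3, 0, -1/2, 0, 1/40, 0, -1/1680, 0, …
g: a_k = 0, -6, 0, 8, 0, -96/5, 0, 384/7, 0, …
h₀=f+g: left-lcm gives L₀, ord ≤ 4.
L = (-376·x + 1600·x^3 + 128·x^5)·Dx + (-7 + 76·x^2 + 432·x^4 + 64·x^6)·Dx^2 + (-376·x + 1600·x^3 + 128·x^5)·Dx^3 + (-7 + 76·x^2 + 432·x^4 + 64·x^6)·Dx^4  (order 4).
h: a_k = 0, -3, 0, 15/2, 0, -767/40, 0, 92159/1680, 0, …
ICs: h(0) = 0, h′(0) = -3, h′′(0) = 0, h′′′(0) = 45.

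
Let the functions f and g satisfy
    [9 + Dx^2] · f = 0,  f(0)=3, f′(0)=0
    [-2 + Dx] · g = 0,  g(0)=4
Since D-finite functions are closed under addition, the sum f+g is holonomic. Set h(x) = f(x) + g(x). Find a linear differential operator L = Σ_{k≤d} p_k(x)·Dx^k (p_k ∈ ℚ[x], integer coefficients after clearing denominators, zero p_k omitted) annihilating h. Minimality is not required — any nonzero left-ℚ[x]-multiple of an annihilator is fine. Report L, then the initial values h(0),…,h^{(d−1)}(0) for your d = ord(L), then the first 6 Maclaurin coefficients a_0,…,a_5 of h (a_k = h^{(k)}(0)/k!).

L = -18 + 9·Dx - 2·Dx^2 + Dx^3  (order 3).
h: a_k = 7, 8, -11/2, 16/3, 307/24, 16/15, …
ICs: h(0) = 7, h′(0) = 8, h′′(0) = -11.

f: a_k = 3, 0, -27/2, 0, 81/8, 0, …
g: a_k = 4, 8, 8, 16/3, 8/3, 16/15, …
Weyl lclm of L_f,L_g ⇒ L₀ (ord ≤ 3).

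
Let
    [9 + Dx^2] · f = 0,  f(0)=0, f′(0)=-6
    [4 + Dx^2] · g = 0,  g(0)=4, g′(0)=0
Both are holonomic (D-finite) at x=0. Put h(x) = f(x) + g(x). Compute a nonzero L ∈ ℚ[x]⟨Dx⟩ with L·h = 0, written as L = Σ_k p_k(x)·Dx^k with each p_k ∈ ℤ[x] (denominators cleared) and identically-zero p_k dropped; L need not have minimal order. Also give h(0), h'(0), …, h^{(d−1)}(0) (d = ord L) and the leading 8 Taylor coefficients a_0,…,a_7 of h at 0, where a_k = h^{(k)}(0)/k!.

f: a_k = 0, -6, 0, 9, 0, -81/20, 0, 243/280, …
g: a_k = 4, 0, -8, 0, 8/3, 0, -16/45, 0, …
f+g: L₀ = lclm(L_f,L_g), ord ≤ 2+2.
L = 36 + 13·Dx^2 + Dx^4  (order 4).
h: a_k = 4, -6, -8, 9, 8/3, -81/20, -16/45, 243/280, …
ICs: h(0) = 4, h′(0) = -6, h′′(0) = -16, h′′′(0) = 54.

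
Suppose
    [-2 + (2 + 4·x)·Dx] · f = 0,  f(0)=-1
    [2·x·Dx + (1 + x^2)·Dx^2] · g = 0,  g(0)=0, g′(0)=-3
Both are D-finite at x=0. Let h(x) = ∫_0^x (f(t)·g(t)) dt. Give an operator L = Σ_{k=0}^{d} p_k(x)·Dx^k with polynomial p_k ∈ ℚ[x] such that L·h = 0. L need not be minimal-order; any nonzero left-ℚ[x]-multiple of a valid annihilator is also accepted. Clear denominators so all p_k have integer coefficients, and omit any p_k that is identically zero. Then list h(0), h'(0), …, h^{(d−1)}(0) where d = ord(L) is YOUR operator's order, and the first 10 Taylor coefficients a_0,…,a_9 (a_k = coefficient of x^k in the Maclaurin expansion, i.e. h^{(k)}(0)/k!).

L = (3 - 2·x - x^2)·Dx + (-2 - 2·x + 6·x^2 + 4·x^3)·Dx^2 + (1 + 4·x + 5·x^2 + 4·x^3 + 4·x^4)·Dx^3  (order 3).
h: a_k = 0, 0, 3/2, 1, -5/8, 1/10, -31/240, 109/280, -2263/4480, 2903/5040, …
ICs: h(0) = 0, h′(0) = 0, h′′(0) = 3.

f: a_k = -1, -1, 1/2, -1/2, 5/8, -7/8, 21/16, -33/16, 429/128, -715/128, …
g: a_k = 0, -3, 0, 1, 0, -3/5, 0, 3/7, 0, -1/3, …
L₀ := L_f ⊗_s L_g (sym. prod.), ord ≤ 2.
∫: right-multiply L₀ by Dx.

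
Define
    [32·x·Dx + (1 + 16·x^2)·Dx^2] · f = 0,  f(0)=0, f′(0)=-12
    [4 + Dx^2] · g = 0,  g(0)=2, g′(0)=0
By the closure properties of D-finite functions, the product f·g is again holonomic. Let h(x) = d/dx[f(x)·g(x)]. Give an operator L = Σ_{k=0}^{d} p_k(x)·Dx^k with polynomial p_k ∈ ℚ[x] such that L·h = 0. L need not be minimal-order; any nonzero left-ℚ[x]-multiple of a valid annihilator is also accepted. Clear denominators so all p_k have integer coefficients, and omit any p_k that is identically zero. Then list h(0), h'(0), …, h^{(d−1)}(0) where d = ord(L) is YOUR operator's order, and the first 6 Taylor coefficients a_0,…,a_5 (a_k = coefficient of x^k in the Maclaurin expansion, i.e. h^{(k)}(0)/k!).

L = (62288 + 2213376·x^2 + 73428992·x^4 + 58982400·x^6 + 3145728·x^8 - 167772160·x^10 + 268435456·x^12) + (35072·x + 2871296·x^3 + 39976960·x^5 + 52428800·x^7 + 83886080·x^9 + 268435456·x^11)·Dx + (15912 + 579328·x^2 + 18954240·x^4 + 19529728·x^6 + 9961472·x^8 - 16777216·x^10 + 134217728·x^12)·Dx^2 + (8768·x + 717824·x^3 + 9994240·x^5 + 13107200·x^7 + 20971520·x^9 + 67108864·x^11)·Dx^3 + (85 + 6496·x^2 + 149248·x^4 + 1196032·x^6 + 2293760·x^8 + 6291456·x^10 + 16777216·x^12)·Dx^4  (order 4).
h: a_k = -24, 0, 528, 0, -7504, 0, …
ICs: h(0) = -24, h′(0) = 0, h′′(0) = 1056, h′′′(0) = 0.

f: a_k = 0, -12, 0, 64, 0, -3072/5, …
g: a_k = 2, 0, -4, 0, 4/3, 0, …
Product ⇒ symmetric product L₀, ord ≤ 4.
Differentiate: ansatz ord ≤ ord L₀ ⇒ L.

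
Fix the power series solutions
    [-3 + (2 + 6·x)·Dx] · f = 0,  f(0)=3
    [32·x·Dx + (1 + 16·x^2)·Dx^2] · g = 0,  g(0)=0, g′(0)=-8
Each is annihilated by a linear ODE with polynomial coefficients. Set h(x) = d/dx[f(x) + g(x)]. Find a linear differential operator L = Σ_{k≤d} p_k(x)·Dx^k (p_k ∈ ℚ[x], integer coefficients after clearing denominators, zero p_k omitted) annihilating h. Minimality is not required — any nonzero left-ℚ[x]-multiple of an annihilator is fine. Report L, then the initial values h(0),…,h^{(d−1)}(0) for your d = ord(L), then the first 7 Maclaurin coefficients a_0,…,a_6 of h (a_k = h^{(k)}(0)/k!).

L = (-192 - 1440·x + 9216·x^2 + 13824·x^3) + (-155 - 768·x + 4128·x^2 + 36864·x^3 + 48384·x^4)·Dx + (-6 + 110·x + 576·x^2 + 2624·x^3 + 10752·x^4 + 13824·x^5)·Dx^2  (order 2).
h: a_k = -7/2, -27/4, 2291/16, -1215/32, -498773/256, -137781/512, 68624455/2048, …
ICs: h(0) = -7/2, h′(0) = -27/4.

f: a_k = 3, 9/2, -27/8, 81/16, -1215/128, 5103/256, -45927/1024, …
g: a_k = 0, -8, 0, 128/3, 0, -2048/5, 0, …
L₀ := lclm(L_f,L_g); ord L₀ ≤ 1+2.
Derive L from L₀ (diff closure).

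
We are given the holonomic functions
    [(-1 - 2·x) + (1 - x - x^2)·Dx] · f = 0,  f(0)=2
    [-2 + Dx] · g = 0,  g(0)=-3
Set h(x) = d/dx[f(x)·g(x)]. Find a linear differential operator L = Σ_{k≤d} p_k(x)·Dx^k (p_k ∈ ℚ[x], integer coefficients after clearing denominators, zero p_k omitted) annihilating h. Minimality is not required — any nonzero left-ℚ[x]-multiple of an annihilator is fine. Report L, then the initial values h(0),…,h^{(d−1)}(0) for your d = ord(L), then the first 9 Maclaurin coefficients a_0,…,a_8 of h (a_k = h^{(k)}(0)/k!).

f: a_k = 2, 2, 4, 6, 10, 16, 26, 42, 68, …
g: a_k = -3, -6, -6, -4, -2, -4/5, -4/15, -8/105, -2/105, …
Sym-product of L_f,L_g gives L₀ (≤ ord 1).
h₀' ⇒ L via d/dx closure of L₀.
L = (12 + 2·x - 10·x^2 + 4·x^4) + (-3 + 3·x + 5·x^2 - 2·x^3 - 2·x^4)·Dx  (order 1).
h: a_k = -18, -72, -186, -408, -828, -8044/5, -15186/5, -196576/35, -1073474/105, …
ICs: h(0) = -18.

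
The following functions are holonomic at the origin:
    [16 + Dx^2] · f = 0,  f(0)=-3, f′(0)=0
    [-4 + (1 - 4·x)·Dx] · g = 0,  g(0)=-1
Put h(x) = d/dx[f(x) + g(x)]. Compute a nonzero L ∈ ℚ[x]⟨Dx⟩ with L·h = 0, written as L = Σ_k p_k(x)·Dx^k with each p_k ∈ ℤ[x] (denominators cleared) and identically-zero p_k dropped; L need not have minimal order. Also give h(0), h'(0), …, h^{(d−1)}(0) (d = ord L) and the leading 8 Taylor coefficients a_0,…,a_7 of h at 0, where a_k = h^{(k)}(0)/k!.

f: a_k = -3, 0, 24, 0, -32, 0, 256/15, 0, …
g: a_k = -1, -4, -16, -64, -256, -1024, -4096, -16384, …
f+g: L₀ = lclm(L_f,L_g), ord ≤ 2+1.
Derive L from L₀ (diff closure).
L = (1664 - 1024·x + 2048·x^2) + (-112 + 576·x - 768·x^2 + 1024·x^3)·Dx + (104 - 64·x + 128·x^2)·Dx^2 + (-7 + 36·x - 48·x^2 + 64·x^3)·Dx^3  (order 3).
h: a_k = -4, 16, -192, -1152, -5120, -122368/5, -114688, -55054336/105, …
ICs: h(0) = -4, h′(0) = 16, h′′(0) = -384.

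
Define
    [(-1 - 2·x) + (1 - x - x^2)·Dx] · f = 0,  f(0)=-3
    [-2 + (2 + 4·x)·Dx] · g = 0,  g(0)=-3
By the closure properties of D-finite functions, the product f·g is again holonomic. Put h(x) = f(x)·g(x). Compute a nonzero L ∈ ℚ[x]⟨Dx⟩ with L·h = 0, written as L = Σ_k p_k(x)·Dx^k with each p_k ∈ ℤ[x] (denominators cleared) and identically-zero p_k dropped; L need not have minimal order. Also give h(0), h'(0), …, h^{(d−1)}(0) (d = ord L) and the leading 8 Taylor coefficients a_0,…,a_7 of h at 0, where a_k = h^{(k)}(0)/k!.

L = (2 + 3·x + 3·x^2) + (-1 - x + 3·x^2 + 2·x^3)·Dx  (order 1).
h: a_k = 9, 18, 45/2, 45, 495/8, 459/4, 2637/16, 2385/8, …
ICs: h(0) = 9.

f: a_k = -3, -3, -6, -9, -15, -24, -39, -63, …
g: a_k = -3, -3, 3/2, -3/2, 15/8, -21/8, 63/16, -99/16, …
h₀=f·g: eliminate ⇒ L₀, order ≤ 1·1.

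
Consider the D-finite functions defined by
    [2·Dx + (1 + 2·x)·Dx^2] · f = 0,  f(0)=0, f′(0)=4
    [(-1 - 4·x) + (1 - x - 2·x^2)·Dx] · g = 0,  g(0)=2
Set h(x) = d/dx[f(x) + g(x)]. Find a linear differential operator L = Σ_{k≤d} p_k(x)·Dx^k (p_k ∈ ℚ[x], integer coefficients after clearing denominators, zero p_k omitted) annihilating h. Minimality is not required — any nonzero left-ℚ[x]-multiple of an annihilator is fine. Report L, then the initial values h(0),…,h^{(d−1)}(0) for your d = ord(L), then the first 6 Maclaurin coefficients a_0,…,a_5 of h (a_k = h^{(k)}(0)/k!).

f: a_k = 0, 4, -4, 16/3, -8, 64/5, …
g: a_k = 2, 2, 6, 10, 22, 42, …
Weyl lclm of L_f,L_g ⇒ L₀ (ord ≤ 3).
Differentiate: ansatz ord ≤ ord L₀ ⇒ L.
L = (-54 - 228·x - 432·x^2 - 288·x^3 - 192·x^4) + (-11 - 124·x - 464·x^2 - 704·x^3 - 592·x^4 - 320·x^5)·Dx + (4 + 19·x + 17·x^2 - 42·x^3 - 116·x^4 - 136·x^5 - 64·x^6)·Dx^2  (order 2).
h: a_k = 6, 4, 46, 56, 274, 388, …
ICs: h(0) = 6, h′(0) = 4.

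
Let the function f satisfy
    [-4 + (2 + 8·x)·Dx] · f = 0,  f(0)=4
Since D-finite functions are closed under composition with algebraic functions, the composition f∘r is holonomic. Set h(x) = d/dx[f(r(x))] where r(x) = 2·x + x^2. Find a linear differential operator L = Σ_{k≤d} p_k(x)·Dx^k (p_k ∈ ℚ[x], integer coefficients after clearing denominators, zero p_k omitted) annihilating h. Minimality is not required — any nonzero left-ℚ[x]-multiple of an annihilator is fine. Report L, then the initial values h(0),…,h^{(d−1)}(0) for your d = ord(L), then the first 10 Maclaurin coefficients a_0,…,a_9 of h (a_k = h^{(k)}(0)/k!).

f: a_k = 4, 8, -8, 16, -40, 112, -336, 1056, -3432, 11440, …
Change of var in L_f (x↦r) gives L₀.
Derive L from L₀ (diff closure).
L = -3 + (-1 - 9·x - 12·x^2 - 4·x^3)·Dx  (order 1).
h: a_k = 16, -48, 288, -1824, 12000, -80928, 555072, -3853632, 26999136, -190505760, …
ICs: h(0) = 16.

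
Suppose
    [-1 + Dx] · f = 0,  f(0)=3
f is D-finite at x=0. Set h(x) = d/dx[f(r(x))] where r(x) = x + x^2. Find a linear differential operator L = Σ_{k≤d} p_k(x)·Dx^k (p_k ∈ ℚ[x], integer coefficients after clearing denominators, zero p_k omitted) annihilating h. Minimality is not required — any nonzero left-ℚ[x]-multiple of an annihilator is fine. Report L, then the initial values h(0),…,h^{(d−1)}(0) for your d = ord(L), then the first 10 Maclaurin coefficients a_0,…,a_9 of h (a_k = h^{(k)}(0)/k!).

L = (3 + 4·x + 4·x^2) + (-1 - 2·x)·Dx  (order 1).
h: a_k = 3, 9, 21/2, 25/2, 81/8, 331/40, 1303/240, 1979/560, 5357/2688, 19093/17280, …
ICs: h(0) = 3.

f: a_k = 3, 3, 3/2, 1/2, 1/8, 1/40, 1/240, 1/1680, 1/13440, 1/120960, …
Change of var in L_f (x↦r) gives L₀.
Differentiate: ansatz ord ≤ ord L₀ ⇒ L.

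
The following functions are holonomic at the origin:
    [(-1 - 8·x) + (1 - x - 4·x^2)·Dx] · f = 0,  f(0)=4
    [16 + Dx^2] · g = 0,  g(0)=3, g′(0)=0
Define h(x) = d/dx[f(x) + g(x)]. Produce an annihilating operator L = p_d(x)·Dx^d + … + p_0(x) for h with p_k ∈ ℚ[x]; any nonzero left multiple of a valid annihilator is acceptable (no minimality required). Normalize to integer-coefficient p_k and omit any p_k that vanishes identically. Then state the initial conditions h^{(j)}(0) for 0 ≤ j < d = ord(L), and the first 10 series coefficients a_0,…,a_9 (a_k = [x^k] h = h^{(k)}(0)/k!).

f: a_k = 4, 4, 20, 36, 116, 260, 724, 1764, 4660, 11716, …
g: a_k = 3, 0, -24, 0, 32, 0, -256/15, 0, 512/105, 0, …
Weyl lclm of L_f,L_g ⇒ L₀ (ord ≤ 3).
Differentiate: ansatz ord ≤ ord L₀ ⇒ L.
L = (6848 + 35072·x + 150784·x^2 + 87040·x^3 + 204800·x^4 + 147456·x^5 + 196608·x^6) + (-560 - 4048·x + 5184·x^2 + 13952·x^3 + 2560·x^4 + 18432·x^5 + 57344·x^6 + 65536·x^7)·Dx + (428 + 2192·x + 9424·x^2 + 5440·x^3 + 12800·x^4 + 9216·x^5 + 12288·x^6)·Dx^2 + (-35 - 253·x + 324·x^2 + 872·x^3 + 160·x^4 + 1152·x^5 + 3584·x^6 + 4096·x^7)·Dx^3  (order 3).
h: a_k = 4, -8, 108, 592, 1300, 21208/5, 12348, 3918496/105, 105444, 286856008/945, …
ICs: h(0) = 4, h′(0) = -8, h′′(0) = 216.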